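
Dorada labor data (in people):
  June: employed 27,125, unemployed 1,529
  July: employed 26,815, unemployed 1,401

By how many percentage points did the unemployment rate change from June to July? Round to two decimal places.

The unemployment rate changed by −0.37 percentage points.

June: labor force = 27,125 + 1,529 = 28,654; u = 1,529/28,654 = 5.34%.
July: labor force = 26,815 + 1,401 = 28,216; u = 1,401/28,216 = 4.97%.
Change = 4.97% − 5.34% = −0.37 pp.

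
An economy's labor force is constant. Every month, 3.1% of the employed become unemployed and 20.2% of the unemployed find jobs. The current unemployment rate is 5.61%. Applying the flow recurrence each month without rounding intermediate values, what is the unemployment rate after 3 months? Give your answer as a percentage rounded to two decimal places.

With a fixed labor force, u_{t+1} = u_t + s·(1−u_t) − f·u_t = u_t·(1−s−f) + s.
Here 1−s−f = 0.767 and s = 0.031.
u_1 = 0.056100 × 0.767 + 0.031 = 0.074029.
u_2 = 0.074029 × 0.767 + 0.031 = 0.087780.
u_3 = 0.087780 × 0.767 + 0.031 = 0.098327.

Unemployment rate after three months ≈ 9.83%.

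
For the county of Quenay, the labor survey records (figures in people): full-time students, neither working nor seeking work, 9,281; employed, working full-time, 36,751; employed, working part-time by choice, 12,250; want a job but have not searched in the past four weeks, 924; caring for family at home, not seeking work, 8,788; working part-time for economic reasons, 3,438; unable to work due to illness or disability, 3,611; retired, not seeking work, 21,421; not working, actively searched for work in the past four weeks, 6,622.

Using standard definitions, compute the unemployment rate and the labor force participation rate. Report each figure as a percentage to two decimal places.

Employed = 36,751 + 12,250 + 3,438 = 52,439 (anyone who worked, including part-time for economic reasons, counts as employed).
Unemployed = 6,622.
Labor force = 52,439 + 6,622 = 59,061.
Not in labor force = 9,281 + 924 + 8,788 + 3,611 + 21,421 = 44,025 (those not working and not actively searching are outside the labor force — including those who want a job but have given up searching).
Civilian working-age population = 59,061 + 44,025 = 103,086.
Unemployment rate = 6,622 / 59,061 = 11.21%.
Labor force participation rate = 59,061 / 103,086 = 57.29%.

Unemployment rate ≈ 11.21%; labor force participation rate ≈ 57.29%.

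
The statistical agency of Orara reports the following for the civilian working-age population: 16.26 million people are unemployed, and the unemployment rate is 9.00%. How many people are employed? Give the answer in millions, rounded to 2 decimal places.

About 164.41 million are employed.

Labor force = U / u = 16.26 / 0.0900 ≈ 180.67 million.
Employed = labor force − unemployed = 180.67 − 16.26 = 164.41 million.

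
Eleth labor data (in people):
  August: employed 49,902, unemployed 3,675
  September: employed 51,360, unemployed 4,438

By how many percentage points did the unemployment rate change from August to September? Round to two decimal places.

August: labor force = 49,902 + 3,675 = 53,577; u = 3,675/53,577 = 6.86%.
September: labor force = 51,360 + 4,438 = 55,798; u = 4,438/55,798 = 7.95%.
Change = 7.95% − 6.86% = +1.09 pp.

The unemployment rate changed by +1.09 percentage points.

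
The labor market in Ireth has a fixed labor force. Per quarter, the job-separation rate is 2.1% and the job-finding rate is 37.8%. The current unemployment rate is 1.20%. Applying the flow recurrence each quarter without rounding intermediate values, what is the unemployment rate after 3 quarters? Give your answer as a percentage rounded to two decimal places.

With a fixed labor force, u_{t+1} = u_t + s·(1−u_t) − f·u_t = u_t·(1−s−f) + s.
Here 1−s−f = 0.601 and s = 0.021.
u_1 = 0.012000 × 0.601 + 0.021 = 0.028212.
u_2 = 0.028212 × 0.601 + 0.021 = 0.037955.
u_3 = 0.037955 × 0.601 + 0.021 = 0.043811.

Unemployment rate after three quarters ≈ 4.38%.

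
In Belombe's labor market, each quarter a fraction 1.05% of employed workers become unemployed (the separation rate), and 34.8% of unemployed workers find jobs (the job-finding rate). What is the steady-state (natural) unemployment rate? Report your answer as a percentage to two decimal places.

Steady-state unemployment rate ≈ 2.93%.

At steady state the flows balance: s·E = f·U, so U/(E+U) = s/(s+f).
u* = 1.05 / (1.05 + 34.8) = 1.05 / 35.85 = 2.93%.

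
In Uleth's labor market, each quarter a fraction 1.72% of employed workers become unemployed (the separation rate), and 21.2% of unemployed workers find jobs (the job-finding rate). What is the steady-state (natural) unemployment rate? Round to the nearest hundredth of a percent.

At steady state the flows balance: s·E = f·U, so U/(E+U) = s/(s+f).
u* = 1.72 / (1.72 + 21.2) = 1.72 / 22.92 = 7.50%.

Steady-state unemployment rate ≈ 7.50%.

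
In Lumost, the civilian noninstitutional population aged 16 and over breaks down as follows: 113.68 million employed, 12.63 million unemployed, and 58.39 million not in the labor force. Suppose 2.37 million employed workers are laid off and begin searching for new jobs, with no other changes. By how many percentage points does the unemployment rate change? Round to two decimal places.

The unemployment rate changes by +1.88 percentage points.

Initially, labor force = 113.68 + 12.63 = 126.31 million, so u = 12.63/126.31 = 10.00%.
After the change, employed falls and unemployed rises by 2.37; labor force unchanged → E = 111.31, U = 15.00, labor force = 126.31 million.
New unemployment rate = 15.00 / 126.31 = 11.88%.
Change = 11.88% − 10.00% = +1.88 percentage points.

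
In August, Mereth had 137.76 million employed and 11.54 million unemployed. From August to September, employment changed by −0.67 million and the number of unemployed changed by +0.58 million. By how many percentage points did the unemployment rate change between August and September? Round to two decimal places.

The unemployment rate changed by +0.39 percentage points.

August: labor force = 137.76 + 11.54 = 149.30; u = 11.54/149.30 = 7.73%.
September: labor force = 137.09 + 12.12 = 149.21; u = 12.12/149.21 = 8.12%.
Change = 8.12% − 7.73% = +0.39 pp.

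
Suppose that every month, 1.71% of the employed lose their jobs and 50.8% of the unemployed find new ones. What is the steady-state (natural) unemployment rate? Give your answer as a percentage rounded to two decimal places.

At steady state the flows balance: s·E = f·U, so U/(E+U) = s/(s+f).
u* = 1.71 / (1.71 + 50.8) = 1.71 / 52.51 = 3.26%.

Steady-state unemployment rate ≈ 3.26%.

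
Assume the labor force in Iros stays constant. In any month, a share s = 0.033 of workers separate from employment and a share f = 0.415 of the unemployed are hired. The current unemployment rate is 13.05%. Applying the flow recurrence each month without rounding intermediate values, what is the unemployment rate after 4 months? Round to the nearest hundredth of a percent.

With a fixed labor force, u_{t+1} = u_t + s·(1−u_t) − f·u_t = u_t·(1−s−f) + s.
Here 1−s−f = 0.552 and s = 0.033.
u_1 = 0.130500 × 0.552 + 0.033 = 0.105036.
u_2 = 0.105036 × 0.552 + 0.033 = 0.090980.
u_3 = 0.090980 × 0.552 + 0.033 = 0.083221.
u_4 = 0.083221 × 0.552 + 0.033 = 0.078938.

Unemployment rate after four months ≈ 7.89%.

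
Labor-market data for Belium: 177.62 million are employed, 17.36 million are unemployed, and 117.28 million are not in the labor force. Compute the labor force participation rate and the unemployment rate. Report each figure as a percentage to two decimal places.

Labor force = employed + unemployed = 177.62 + 17.36 = 194.98 million.
Working-age population = 194.98 + 117.28 = 312.26 million.
Unemployment rate = 17.36 / 194.98 = 8.90%.
Labor force participation rate = 194.98 / 312.26 = 62.44%.

Labor force participation rate ≈ 62.44%; unemployment rate ≈ 8.90%.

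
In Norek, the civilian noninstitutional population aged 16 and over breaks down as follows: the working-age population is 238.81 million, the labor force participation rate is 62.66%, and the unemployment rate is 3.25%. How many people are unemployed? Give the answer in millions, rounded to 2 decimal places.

Labor force = 0.6266 × 238.81 = 149.64 million.
Unemployed = 0.0325 × 149.64 ≈ 4.86 million.

About 4.86 million are unemployed.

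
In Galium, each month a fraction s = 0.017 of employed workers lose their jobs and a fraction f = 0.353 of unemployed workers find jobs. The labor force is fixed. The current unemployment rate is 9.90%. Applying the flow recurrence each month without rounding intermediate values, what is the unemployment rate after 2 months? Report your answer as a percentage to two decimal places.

With a fixed labor force, u_{t+1} = u_t + s·(1−u_t) − f·u_t = u_t·(1−s−f) + s.
Here 1−s−f = 0.630 and s = 0.017.
u_1 = 0.099000 × 0.630 + 0.017 = 0.079370.
u_2 = 0.079370 × 0.630 + 0.017 = 0.067003.

Unemployment rate after two months ≈ 6.70%.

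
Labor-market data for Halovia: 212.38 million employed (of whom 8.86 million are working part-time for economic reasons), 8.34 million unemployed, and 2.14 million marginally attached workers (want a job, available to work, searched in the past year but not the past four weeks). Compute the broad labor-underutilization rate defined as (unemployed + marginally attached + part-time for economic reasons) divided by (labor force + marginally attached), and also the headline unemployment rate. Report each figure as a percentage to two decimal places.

Labor force = 212.38 + 8.34 = 220.72 million.
Numerator = 8.34 + 2.14 + 8.86 = 19.34 million.
Denominator = 220.72 + 2.14 = 222.86 million.
Broad rate = 19.34 / 222.86 = 8.68%.
Headline unemployment rate = 8.34 / 220.72 = 3.78%.

Broad underutilization rate ≈ 8.68%; headline unemployment rate ≈ 3.78%.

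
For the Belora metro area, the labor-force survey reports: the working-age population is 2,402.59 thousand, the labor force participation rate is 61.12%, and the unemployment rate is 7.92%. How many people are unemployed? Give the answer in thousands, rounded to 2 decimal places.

Labor force = 0.6112 × 2,402.59 = 1,468.46 thousand.
Unemployed = 0.0792 × 1,468.46 ≈ 116.30 thousand.

About 116.30 thousand are unemployed.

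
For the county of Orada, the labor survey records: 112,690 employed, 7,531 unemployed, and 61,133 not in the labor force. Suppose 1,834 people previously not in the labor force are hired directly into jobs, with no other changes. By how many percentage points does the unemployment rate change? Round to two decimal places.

Initially, labor force = 112,690 + 7,531 = 120,221, so u = 7,531/120,221 = 6.26%.
After the change, employed and labor force both rise by 1,834; unemployed unchanged → E = 114,524, U = 7,531, labor force = 122,055.
New unemployment rate = 7,531 / 122,055 = 6.17%.
Change = 6.17% − 6.26% = −0.09 percentage points.

The unemployment rate changes by −0.09 percentage points.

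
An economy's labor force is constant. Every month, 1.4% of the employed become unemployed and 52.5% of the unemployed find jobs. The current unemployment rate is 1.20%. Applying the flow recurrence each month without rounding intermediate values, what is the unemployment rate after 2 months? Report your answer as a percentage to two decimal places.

With a fixed labor force, u_{t+1} = u_t + s·(1−u_t) − f·u_t = u_t·(1−s−f) + s.
Here 1−s−f = 0.461 and s = 0.014.
u_1 = 0.012000 × 0.461 + 0.014 = 0.019532.
u_2 = 0.019532 × 0.461 + 0.014 = 0.023004.

Unemployment rate after two months ≈ 2.30%.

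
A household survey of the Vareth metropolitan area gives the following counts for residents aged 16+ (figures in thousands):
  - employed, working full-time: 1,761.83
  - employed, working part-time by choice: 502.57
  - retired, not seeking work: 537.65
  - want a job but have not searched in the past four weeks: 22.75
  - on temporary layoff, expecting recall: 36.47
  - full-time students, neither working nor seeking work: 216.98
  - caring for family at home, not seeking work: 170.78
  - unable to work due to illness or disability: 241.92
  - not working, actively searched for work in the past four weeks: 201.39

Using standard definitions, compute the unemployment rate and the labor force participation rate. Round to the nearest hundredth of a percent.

Employed = 1,761.83 + 502.57 = 2,264.40 thousand.
Unemployed = 36.47 + 201.39 = 237.86 thousand (jobless and actively searching, or on temporary layoff).
Labor force = 2,264.40 + 237.86 = 2,502.26 thousand.
Not in labor force = 537.65 + 22.75 + 216.98 + 170.78 + 241.92 = 1,190.08 thousand (those not working and not actively searching are outside the labor force — including those who want a job but have given up searching).
Civilian working-age population = 2,502.26 + 1,190.08 = 3,692.34 thousand.
Unemployment rate = 237.86 / 2,502.26 = 9.51%.
Labor force participation rate = 2,502.26 / 3,692.34 = 67.77%.

Unemployment rate ≈ 9.51%; labor force participation rate ≈ 67.77%.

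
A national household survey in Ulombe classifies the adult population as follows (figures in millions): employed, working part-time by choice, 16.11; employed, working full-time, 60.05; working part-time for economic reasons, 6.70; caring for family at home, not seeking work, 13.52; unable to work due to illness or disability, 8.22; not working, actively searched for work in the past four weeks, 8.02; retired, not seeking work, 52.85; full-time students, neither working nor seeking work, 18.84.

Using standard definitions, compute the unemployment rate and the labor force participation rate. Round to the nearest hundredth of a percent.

Employed = 16.11 + 60.05 + 6.70 = 82.86 million (anyone who worked, including part-time for economic reasons, counts as employed).
Unemployed = 8.02 million.
Labor force = 82.86 + 8.02 = 90.88 million.
Not in labor force = 13.52 + 8.22 + 52.85 + 18.84 = 93.43 million (those not working and not actively searching are outside the labor force).
Civilian working-age population = 90.88 + 93.43 = 184.31 million.
Unemployment rate = 8.02 / 90.88 = 8.82%.
Labor force participation rate = 90.88 / 184.31 = 49.31%.

Unemployment rate ≈ 8.82%; labor force participation rate ≈ 49.31%.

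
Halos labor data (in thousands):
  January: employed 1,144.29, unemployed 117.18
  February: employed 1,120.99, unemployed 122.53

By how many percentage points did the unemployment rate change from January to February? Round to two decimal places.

January: labor force = 1,144.29 + 117.18 = 1,261.47; u = 117.18/1,261.47 = 9.29%.
February: labor force = 1,120.99 + 122.53 = 1,243.52; u = 122.53/1,243.52 = 9.85%.
Change = 9.85% − 9.29% = +0.56 pp.

The unemployment rate changed by +0.56 percentage points.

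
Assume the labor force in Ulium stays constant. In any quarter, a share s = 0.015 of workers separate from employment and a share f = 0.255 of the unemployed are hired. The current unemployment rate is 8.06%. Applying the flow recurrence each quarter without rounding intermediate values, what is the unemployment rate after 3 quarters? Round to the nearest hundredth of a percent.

With a fixed labor force, u_{t+1} = u_t + s·(1−u_t) − f·u_t = u_t·(1−s−f) + s.
Here 1−s−f = 0.730 and s = 0.015.
u_1 = 0.080600 × 0.730 + 0.015 = 0.073838.
u_2 = 0.073838 × 0.730 + 0.015 = 0.068902.
u_3 = 0.068902 × 0.730 + 0.015 = 0.065298.

Unemployment rate after three quarters ≈ 6.53%.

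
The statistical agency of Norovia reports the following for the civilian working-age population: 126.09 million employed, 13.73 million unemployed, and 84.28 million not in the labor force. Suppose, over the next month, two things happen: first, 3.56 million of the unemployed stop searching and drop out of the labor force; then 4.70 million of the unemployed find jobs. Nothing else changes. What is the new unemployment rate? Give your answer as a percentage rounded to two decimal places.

Initially, labor force = 126.09 + 13.73 = 139.82 million, so u = 13.73/139.82 = 9.82%.
After the first change, unemployed and labor force both fall by 3.56 → E = 126.09, U = 10.17, labor force = 136.26 million.
After the second change, unemployed falls and employed rises by 4.70; labor force unchanged → E = 130.79, U = 5.47, labor force = 136.26 million.
New unemployment rate = 5.47 / 136.26 = 4.01%.

New unemployment rate ≈ 4.01%.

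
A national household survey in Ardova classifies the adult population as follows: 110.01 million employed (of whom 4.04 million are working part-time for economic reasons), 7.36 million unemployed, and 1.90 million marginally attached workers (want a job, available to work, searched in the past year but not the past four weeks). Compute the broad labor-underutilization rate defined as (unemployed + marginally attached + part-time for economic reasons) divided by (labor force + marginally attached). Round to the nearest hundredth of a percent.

Labor force = 110.01 + 7.36 = 117.37 million.
Numerator = 7.36 + 1.90 + 4.04 = 13.30 million.
Denominator = 117.37 + 1.90 = 119.27 million.
Broad rate = 13.30 / 119.27 = 11.15%.

Broad underutilization rate ≈ 11.15%.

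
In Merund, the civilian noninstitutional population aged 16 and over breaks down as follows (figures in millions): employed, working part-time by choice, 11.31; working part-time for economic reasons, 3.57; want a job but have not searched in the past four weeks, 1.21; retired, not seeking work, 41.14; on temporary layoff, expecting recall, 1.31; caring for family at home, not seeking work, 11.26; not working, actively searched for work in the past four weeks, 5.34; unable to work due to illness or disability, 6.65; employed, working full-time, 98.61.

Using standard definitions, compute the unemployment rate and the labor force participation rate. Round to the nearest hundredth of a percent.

Employed = 11.31 + 3.57 + 98.61 = 113.49 million (anyone who worked, including part-time for economic reasons, counts as employed).
Unemployed = 1.31 + 5.34 = 6.65 million (jobless and actively searching, or on temporary layoff).
Labor force = 113.49 + 6.65 = 120.14 million.
Not in labor force = 1.21 + 41.14 + 11.26 + 6.65 = 60.26 million (those not working and not actively searching are outside the labor force — including those who want a job but have given up searching).
Civilian working-age population = 120.14 + 60.26 = 180.40 million.
Unemployment rate = 6.65 / 120.14 = 5.54%.
Labor force participation rate = 120.14 / 180.40 = 66.60%.

Unemployment rate ≈ 5.54%; labor force participation rate ≈ 66.60%.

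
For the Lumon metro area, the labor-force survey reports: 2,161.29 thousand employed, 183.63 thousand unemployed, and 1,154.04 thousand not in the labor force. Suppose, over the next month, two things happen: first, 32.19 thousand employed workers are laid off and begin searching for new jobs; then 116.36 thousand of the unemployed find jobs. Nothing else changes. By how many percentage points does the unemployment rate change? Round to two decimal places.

The unemployment rate changes by −3.59 percentage points.

Initially, labor force = 2,161.29 + 183.63 = 2,344.92 thousand, so u = 183.63/2,344.92 = 7.83%.
After the first change, employed falls and unemployed rises by 32.19; labor force unchanged → E = 2,129.10, U = 215.82, labor force = 2,344.92 thousand.
After the second change, unemployed falls and employed rises by 116.36; labor force unchanged → E = 2,245.46, U = 99.46, labor force = 2,344.92 thousand.
New unemployment rate = 99.46 / 2,344.92 = 4.24%.
Change = 4.24% − 7.83% = −3.59 percentage points.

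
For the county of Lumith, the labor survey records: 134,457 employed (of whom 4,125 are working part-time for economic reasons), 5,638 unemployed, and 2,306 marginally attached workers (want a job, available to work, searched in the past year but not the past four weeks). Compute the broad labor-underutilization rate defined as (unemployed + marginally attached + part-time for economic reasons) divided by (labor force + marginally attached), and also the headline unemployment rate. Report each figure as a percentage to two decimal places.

Broad underutilization rate ≈ 8.48%; headline unemployment rate ≈ 4.02%.

Labor force = 134,457 + 5,638 = 140,095.
Numerator = 5,638 + 2,306 + 4,125 = 12,069.
Denominator = 140,095 + 2,306 = 142,401.
Broad rate = 12,069 / 142,401 = 8.48%.
Headline unemployment rate = 5,638 / 140,095 = 4.02%.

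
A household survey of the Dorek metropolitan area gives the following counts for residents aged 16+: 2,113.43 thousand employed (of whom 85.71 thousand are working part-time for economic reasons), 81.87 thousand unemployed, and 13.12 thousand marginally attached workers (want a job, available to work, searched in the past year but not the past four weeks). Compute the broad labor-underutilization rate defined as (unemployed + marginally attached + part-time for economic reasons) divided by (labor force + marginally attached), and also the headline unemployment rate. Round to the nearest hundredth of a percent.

Broad underutilization rate ≈ 8.18%; headline unemployment rate ≈ 3.73%.

Labor force = 2,113.43 + 81.87 = 2,195.30 thousand.
Numerator = 81.87 + 13.12 + 85.71 = 180.70 thousand.
Denominator = 2,195.30 + 13.12 = 2,208.42 thousand.
Broad rate = 180.70 / 2,208.42 = 8.18%.
Headline unemployment rate = 81.87 / 2,195.30 = 3.73%.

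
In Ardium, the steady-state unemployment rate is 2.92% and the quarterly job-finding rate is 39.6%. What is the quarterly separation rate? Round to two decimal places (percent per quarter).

Separation rate ≈ 1.19% per quarter.

From u* = s/(s+f): s = u·f/(1−u).
s = 0.0292 × 39.6 / (1 − 0.0292) = 1.1563 / 0.9708 ≈ 1.19% per quarter.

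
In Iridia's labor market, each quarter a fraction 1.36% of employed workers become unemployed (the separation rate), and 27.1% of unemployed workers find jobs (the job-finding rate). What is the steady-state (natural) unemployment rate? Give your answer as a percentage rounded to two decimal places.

Steady-state unemployment rate ≈ 4.78%.

At steady state the flows balance: s·E = f·U, so U/(E+U) = s/(s+f).
u* = 1.36 / (1.36 + 27.1) = 1.36 / 28.46 = 4.78%.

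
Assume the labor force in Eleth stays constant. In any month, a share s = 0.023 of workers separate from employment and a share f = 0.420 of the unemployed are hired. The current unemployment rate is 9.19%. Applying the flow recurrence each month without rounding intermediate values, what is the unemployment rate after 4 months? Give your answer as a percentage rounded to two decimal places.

Unemployment rate after four months ≈ 5.58%.

With a fixed labor force, u_{t+1} = u_t + s·(1−u_t) − f·u_t = u_t·(1−s−f) + s.
Here 1−s−f = 0.557 and s = 0.023.
u_1 = 0.091900 × 0.557 + 0.023 = 0.074188.
u_2 = 0.074188 × 0.557 + 0.023 = 0.064323.
u_3 = 0.064323 × 0.557 + 0.023 = 0.058828.
u_4 = 0.058828 × 0.557 + 0.023 = 0.055767.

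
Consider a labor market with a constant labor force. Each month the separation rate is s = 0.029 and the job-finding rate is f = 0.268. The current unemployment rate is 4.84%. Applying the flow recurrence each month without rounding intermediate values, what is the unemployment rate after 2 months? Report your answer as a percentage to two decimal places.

With a fixed labor force, u_{t+1} = u_t + s·(1−u_t) − f·u_t = u_t·(1−s−f) + s.
Here 1−s−f = 0.703 and s = 0.029.
u_1 = 0.048400 × 0.703 + 0.029 = 0.063025.
u_2 = 0.063025 × 0.703 + 0.029 = 0.073307.

Unemployment rate after two months ≈ 7.33%.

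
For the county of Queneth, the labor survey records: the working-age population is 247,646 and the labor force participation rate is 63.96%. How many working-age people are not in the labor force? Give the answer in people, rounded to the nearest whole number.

Share not in the labor force = 1 − 0.6396 = 0.3604.
Not in labor force = 0.3604 × 247,646 ≈ 89,252.

About 89,252 are not in the labor force.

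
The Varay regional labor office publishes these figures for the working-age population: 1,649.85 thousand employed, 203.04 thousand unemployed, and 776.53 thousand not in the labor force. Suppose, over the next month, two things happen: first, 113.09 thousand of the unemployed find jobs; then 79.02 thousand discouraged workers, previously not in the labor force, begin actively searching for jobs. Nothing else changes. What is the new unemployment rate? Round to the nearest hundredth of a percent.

Initially, labor force = 1,649.85 + 203.04 = 1,852.89 thousand, so u = 203.04/1,852.89 = 10.96%.
After the first change, unemployed falls and employed rises by 113.09; labor force unchanged → E = 1,762.94, U = 89.95, labor force = 1,852.89 thousand.
After the second change, unemployed and labor force both rise by 79.02 → E = 1,762.94, U = 168.97, labor force = 1,931.91 thousand.
New unemployment rate = 168.97 / 1,931.91 = 8.75%.

New unemployment rate ≈ 8.75%.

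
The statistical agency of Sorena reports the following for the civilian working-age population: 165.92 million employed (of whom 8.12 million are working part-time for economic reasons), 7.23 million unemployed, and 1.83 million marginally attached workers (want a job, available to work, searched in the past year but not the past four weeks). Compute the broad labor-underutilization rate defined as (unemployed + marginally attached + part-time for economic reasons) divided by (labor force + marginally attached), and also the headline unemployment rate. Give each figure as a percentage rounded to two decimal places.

Broad underutilization rate ≈ 9.82%; headline unemployment rate ≈ 4.18%.

Labor force = 165.92 + 7.23 = 173.15 million.
Numerator = 7.23 + 1.83 + 8.12 = 17.18 million.
Denominator = 173.15 + 1.83 = 174.98 million.
Broad rate = 17.18 / 174.98 = 9.82%.
Headline unemployment rate = 7.23 / 173.15 = 4.18%.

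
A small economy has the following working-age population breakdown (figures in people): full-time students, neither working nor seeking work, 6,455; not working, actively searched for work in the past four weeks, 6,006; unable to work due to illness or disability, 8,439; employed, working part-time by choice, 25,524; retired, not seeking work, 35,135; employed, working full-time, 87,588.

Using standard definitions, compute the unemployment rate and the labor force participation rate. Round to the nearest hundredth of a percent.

Unemployment rate ≈ 5.04%; labor force participation rate ≈ 70.42%.

Employed = 25,524 + 87,588 = 113,112.
Unemployed = 6,006.
Labor force = 113,112 + 6,006 = 119,118.
Not in labor force = 6,455 + 8,439 + 35,135 = 50,029 (those not working and not actively searching are outside the labor force).
Civilian working-age population = 119,118 + 50,029 = 169,147.
Unemployment rate = 6,006 / 119,118 = 5.04%.
Labor force participation rate = 119,118 / 169,147 = 70.42%.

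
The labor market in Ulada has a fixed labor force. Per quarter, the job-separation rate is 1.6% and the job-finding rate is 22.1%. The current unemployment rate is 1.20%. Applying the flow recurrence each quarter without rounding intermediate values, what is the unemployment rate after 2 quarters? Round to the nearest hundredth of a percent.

Unemployment rate after two quarters ≈ 3.52%.

With a fixed labor force, u_{t+1} = u_t + s·(1−u_t) − f·u_t = u_t·(1−s−f) + s.
Here 1−s−f = 0.763 and s = 0.016.
u_1 = 0.012000 × 0.763 + 0.016 = 0.025156.
u_2 = 0.025156 × 0.763 + 0.016 = 0.035194.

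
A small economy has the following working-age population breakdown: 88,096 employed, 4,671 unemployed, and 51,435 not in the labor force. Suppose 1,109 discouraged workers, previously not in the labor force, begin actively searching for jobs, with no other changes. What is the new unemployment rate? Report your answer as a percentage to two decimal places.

Initially, labor force = 88,096 + 4,671 = 92,767, so u = 4,671/92,767 = 5.04%.
After the change, unemployed and labor force both rise by 1,109 → E = 88,096, U = 5,780, labor force = 93,876.
New unemployment rate = 5,780 / 93,876 = 6.16%.

New unemployment rate ≈ 6.16%.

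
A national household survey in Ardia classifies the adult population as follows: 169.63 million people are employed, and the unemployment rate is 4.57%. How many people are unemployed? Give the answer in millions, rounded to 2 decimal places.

Let U be the number unemployed. The labor force is E + U, and U/(E+U) = 0.0457.
So U = 0.0457 × 169.63 / (1 − 0.0457) = 7.7521 / 0.9543 ≈ 8.12 million.

About 8.12 million are unemployed.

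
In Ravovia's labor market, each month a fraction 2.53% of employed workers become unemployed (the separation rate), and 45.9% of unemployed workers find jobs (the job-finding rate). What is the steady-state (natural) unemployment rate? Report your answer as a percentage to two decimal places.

At steady state the flows balance: s·E = f·U, so U/(E+U) = s/(s+f).
u* = 2.53 / (2.53 + 45.9) = 2.53 / 48.43 = 5.22%.

Steady-state unemployment rate ≈ 5.22%.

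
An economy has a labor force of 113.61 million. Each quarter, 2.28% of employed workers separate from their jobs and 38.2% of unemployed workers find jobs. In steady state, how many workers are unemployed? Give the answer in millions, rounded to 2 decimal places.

Steady-state unemployment rate u* = s/(s+f) = 2.28/(2.28+38.2) = 0.056324.
Unemployed = u* × labor force = 0.056324 × 113.61 ≈ 6.40 million.

About 6.40 million are unemployed in steady state.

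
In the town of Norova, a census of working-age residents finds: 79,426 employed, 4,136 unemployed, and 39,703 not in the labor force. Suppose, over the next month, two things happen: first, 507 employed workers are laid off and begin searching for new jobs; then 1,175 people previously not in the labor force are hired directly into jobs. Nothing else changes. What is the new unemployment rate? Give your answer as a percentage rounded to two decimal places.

New unemployment rate ≈ 5.48%.

Initially, labor force = 79,426 + 4,136 = 83,562, so u = 4,136/83,562 = 4.95%.
After the first change, employed falls and unemployed rises by 507; labor force unchanged → E = 78,919, U = 4,643, labor force = 83,562.
After the second change, employed and labor force both rise by 1,175; unemployed unchanged → E = 80,094, U = 4,643, labor force = 84,737.
New unemployment rate = 4,643 / 84,737 = 5.48%.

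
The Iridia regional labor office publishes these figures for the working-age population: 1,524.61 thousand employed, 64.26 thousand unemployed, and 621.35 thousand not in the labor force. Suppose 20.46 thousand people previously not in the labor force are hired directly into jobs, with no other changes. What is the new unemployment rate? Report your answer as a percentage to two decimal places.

Initially, labor force = 1,524.61 + 64.26 = 1,588.87 thousand, so u = 64.26/1,588.87 = 4.04%.
After the change, employed and labor force both rise by 20.46; unemployed unchanged → E = 1,545.07, U = 64.26, labor force = 1,609.33 thousand.
New unemployment rate = 64.26 / 1,609.33 = 3.99%.

New unemployment rate ≈ 3.99%.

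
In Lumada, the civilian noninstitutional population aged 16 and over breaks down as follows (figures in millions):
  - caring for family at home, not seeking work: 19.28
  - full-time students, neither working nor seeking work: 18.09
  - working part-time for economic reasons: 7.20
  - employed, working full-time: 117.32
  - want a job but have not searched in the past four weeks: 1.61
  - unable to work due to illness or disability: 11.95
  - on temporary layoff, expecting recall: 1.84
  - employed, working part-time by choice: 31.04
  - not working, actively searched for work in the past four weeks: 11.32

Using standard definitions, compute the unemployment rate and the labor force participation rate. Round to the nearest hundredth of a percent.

Unemployment rate ≈ 7.80%; labor force participation rate ≈ 76.81%.

Employed = 7.20 + 117.32 + 31.04 = 155.56 million (anyone who worked, including part-time for economic reasons, counts as employed).
Unemployed = 1.84 + 11.32 = 13.16 million (jobless and actively searching, or on temporary layoff).
Labor force = 155.56 + 13.16 = 168.72 million.
Not in labor force = 19.28 + 18.09 + 1.61 + 11.95 = 50.93 million (those not working and not actively searching are outside the labor force — including those who want a job but have given up searching).
Civilian working-age population = 168.72 + 50.93 = 219.65 million.
Unemployment rate = 13.16 / 168.72 = 7.80%.
Labor force participation rate = 168.72 / 219.65 = 76.81%.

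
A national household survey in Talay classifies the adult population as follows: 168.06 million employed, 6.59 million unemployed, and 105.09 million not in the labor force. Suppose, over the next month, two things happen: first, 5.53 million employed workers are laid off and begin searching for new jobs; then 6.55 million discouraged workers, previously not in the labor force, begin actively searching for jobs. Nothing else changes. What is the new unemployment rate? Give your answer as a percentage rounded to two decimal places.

Initially, labor force = 168.06 + 6.59 = 174.65 million, so u = 6.59/174.65 = 3.77%.
After the first change, employed falls and unemployed rises by 5.53; labor force unchanged → E = 162.53, U = 12.12, labor force = 174.65 million.
After the second change, unemployed and labor force both rise by 6.55 → E = 162.53, U = 18.67, labor force = 181.20 million.
New unemployment rate = 18.67 / 181.20 = 10.30%.

New unemployment rate ≈ 10.30%.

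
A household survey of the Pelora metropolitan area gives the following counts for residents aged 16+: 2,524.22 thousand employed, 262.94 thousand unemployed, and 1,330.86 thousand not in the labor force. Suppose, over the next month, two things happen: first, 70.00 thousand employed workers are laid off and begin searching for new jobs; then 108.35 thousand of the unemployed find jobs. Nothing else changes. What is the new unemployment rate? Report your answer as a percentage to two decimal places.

New unemployment rate ≈ 8.06%.

Initially, labor force = 2,524.22 + 262.94 = 2,787.16 thousand, so u = 262.94/2,787.16 = 9.43%.
After the first change, employed falls and unemployed rises by 70.00; labor force unchanged → E = 2,454.22, U = 332.94, labor force = 2,787.16 thousand.
After the second change, unemployed falls and employed rises by 108.35; labor force unchanged → E = 2,562.57, U = 224.59, labor force = 2,787.16 thousand.
New unemployment rate = 224.59 / 2,787.16 = 8.06%.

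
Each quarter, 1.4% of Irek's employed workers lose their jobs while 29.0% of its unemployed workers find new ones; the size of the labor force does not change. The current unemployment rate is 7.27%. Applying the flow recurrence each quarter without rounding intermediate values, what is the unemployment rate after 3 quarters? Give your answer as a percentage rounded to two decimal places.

With a fixed labor force, u_{t+1} = u_t + s·(1−u_t) − f·u_t = u_t·(1−s−f) + s.
Here 1−s−f = 0.696 and s = 0.014.
u_1 = 0.072700 × 0.696 + 0.014 = 0.064599.
u_2 = 0.064599 × 0.696 + 0.014 = 0.058961.
u_3 = 0.058961 × 0.696 + 0.014 = 0.055037.

Unemployment rate after three quarters ≈ 5.50%.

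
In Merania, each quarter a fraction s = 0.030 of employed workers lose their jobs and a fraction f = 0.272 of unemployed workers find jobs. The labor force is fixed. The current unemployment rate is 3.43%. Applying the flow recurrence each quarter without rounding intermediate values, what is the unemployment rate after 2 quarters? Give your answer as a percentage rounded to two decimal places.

Unemployment rate after two quarters ≈ 6.77%.

With a fixed labor force, u_{t+1} = u_t + s·(1−u_t) − f·u_t = u_t·(1−s−f) + s.
Here 1−s−f = 0.698 and s = 0.030.
u_1 = 0.034300 × 0.698 + 0.030 = 0.053941.
u_2 = 0.053941 × 0.698 + 0.030 = 0.067651.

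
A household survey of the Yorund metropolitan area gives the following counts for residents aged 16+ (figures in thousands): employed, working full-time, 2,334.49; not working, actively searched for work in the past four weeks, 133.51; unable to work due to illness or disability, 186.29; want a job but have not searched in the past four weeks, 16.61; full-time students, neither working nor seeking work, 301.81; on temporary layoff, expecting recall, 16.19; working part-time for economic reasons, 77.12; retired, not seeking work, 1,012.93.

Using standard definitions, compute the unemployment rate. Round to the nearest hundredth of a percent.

Employed = 2,334.49 + 77.12 = 2,411.61 thousand (anyone who worked, including part-time for economic reasons, counts as employed).
Unemployed = 133.51 + 16.19 = 149.70 thousand (jobless and actively searching, or on temporary layoff).
Labor force = 2,411.61 + 149.70 = 2,561.31 thousand.
Unemployment rate = 149.70 / 2,561.31 = 5.84%.

Unemployment rate ≈ 5.84%.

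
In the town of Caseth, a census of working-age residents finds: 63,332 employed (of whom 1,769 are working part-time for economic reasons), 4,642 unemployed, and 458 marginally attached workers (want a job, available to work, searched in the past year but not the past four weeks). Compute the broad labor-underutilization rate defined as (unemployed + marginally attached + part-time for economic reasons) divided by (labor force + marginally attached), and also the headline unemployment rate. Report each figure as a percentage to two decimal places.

Broad underutilization rate ≈ 10.04%; headline unemployment rate ≈ 6.83%.

Labor force = 63,332 + 4,642 = 67,974.
Numerator = 4,642 + 458 + 1,769 = 6,869.
Denominator = 67,974 + 458 = 68,432.
Broad rate = 6,869 / 68,432 = 10.04%.
Headline unemployment rate = 4,642 / 67,974 = 6.83%.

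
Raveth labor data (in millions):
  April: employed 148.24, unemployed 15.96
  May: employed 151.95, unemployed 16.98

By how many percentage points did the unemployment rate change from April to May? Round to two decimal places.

The unemployment rate changed by +0.33 percentage points.

April: labor force = 148.24 + 15.96 = 164.20; u = 15.96/164.20 = 9.72%.
May: labor force = 151.95 + 16.98 = 168.93; u = 16.98/168.93 = 10.05%.
Change = 10.05% − 9.72% = +0.33 pp.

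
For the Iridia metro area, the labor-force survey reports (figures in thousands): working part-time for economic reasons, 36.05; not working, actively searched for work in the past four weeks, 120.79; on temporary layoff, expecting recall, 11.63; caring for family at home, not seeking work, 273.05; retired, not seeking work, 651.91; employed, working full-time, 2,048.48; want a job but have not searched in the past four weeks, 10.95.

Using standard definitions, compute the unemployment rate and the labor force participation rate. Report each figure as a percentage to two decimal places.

Employed = 36.05 + 2,048.48 = 2,084.53 thousand (anyone who worked, including part-time for economic reasons, counts as employed).
Unemployed = 120.79 + 11.63 = 132.42 thousand (jobless and actively searching, or on temporary layoff).
Labor force = 2,084.53 + 132.42 = 2,216.95 thousand.
Not in labor force = 273.05 + 651.91 + 10.95 = 935.91 thousand (those not working and not actively searching are outside the labor force — including those who want a job but have given up searching).
Civilian working-age population = 2,216.95 + 935.91 = 3,152.86 thousand.
Unemployment rate = 132.42 / 2,216.95 = 5.97%.
Labor force participation rate = 2,216.95 / 3,152.86 = 70.32%.

Unemployment rate ≈ 5.97%; labor force participation rate ≈ 70.32%.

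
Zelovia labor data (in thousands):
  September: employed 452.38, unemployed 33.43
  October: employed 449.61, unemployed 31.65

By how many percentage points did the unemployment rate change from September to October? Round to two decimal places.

September: labor force = 452.38 + 33.43 = 485.81; u = 33.43/485.81 = 6.88%.
October: labor force = 449.61 + 31.65 = 481.26; u = 31.65/481.26 = 6.58%.
Change = 6.58% − 6.88% = −0.30 pp.

The unemployment rate changed by −0.30 percentage points.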